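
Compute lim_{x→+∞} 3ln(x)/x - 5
The quotient is an ∞/∞ indeterminate form as x → +∞.
The polynomial denominator x dominates the logarithmic numerator (any positive power of x ≫ ln(x) as x → ∞), so the quotient → 0.
Adding the constant: 0 - 5 = -5. Limit = -5.

Final answer: -5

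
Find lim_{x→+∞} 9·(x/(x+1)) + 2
Evaluate the dominant behaviour as x → +∞; each term tends to a finite value or vanishes.
Limit = 11.

Final answer: 11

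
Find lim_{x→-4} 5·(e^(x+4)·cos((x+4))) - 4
Direct substitution at x = -4 gives 1.

Final answer: 1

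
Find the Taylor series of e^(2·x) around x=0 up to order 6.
4·x^6/45 + 4·x^5/15 + 2·x^4/3 + 4·x^3/3 + 2·x^2 + 2·x + 1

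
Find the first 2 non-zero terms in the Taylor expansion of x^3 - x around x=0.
x^3 - x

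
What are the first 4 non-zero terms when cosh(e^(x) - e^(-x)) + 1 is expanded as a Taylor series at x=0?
28·x^6/45 + 4·x^4/3 + 2·x^2 + 2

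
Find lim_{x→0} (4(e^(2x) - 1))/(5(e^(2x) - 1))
Both numerator and denominator → 0 as x → 0; this is a 0/0 indeterminate form.
Expand each to leading order near x = 0: numerator ~ 8·x, denominator ~ 10·x.
The limit of the ratio is 4/5.

Final answer: 4/5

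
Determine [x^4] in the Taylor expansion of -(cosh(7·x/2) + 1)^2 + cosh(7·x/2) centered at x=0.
Expand to order 4: -(cosh(7·x/2) + 1)^2 + cosh(7·x/2) = -7203·x^4/128 - 147·x^2/8 - 3 + O(x^5).
The coefficient of x^4 is -7203/128.

Final answer: -7203/128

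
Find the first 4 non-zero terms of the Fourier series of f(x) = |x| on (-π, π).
-4·cos(x)/π - 4·cos(3·x)/(9·π) - 4·cos(5·x)/(25·π) + π/2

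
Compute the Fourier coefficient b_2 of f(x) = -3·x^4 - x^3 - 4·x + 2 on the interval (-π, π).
b_2 = (1/π) ∫_{-π}^{π} f(x)·sin(2x) dx.
Evaluate the integral (use parity and integration by parts as needed): b_2 = 5/2 + π^2.

Final answer: 5/2 + π^2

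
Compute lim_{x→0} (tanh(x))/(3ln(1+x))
Both numerator and denominator → 0 as x → 0; this is a 0/0 indeterminate form.
Expand each to leading order near x = 0: numerator ~ x, denominator ~ 3·x.
The limit of the ratio is 1/3.

Final answer: 1/3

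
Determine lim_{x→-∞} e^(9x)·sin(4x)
Evaluate the dominant behaviour as x → -∞; each term tends to a finite value or vanishes.
Limit = 0.

Final answer: 0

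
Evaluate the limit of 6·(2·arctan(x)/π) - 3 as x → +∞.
Evaluate the dominant behaviour as x → +∞; each term tends to a finite value or vanishes.
Limit = 3.

Final answer: 3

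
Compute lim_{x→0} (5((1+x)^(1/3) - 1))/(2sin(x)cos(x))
Both numerator and denominator → 0 as x → 0; this is a 0/0 indeterminate form.
Expand each to leading order near x = 0: numerator ~ 5·x/3, denominator ~ 2·x.
The limit of the ratio is 5/6.

Final answer: 5/6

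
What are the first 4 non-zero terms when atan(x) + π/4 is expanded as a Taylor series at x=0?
x^5/5 - x^3/3 + x + π/4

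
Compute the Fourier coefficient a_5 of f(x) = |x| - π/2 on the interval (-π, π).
a_5 = (1/π) ∫_{-π}^{π} f(x)·cos(5x) dx.
Evaluate the integral (use parity and integration by parts as needed): a_5 = -4/(25·π).

Final answer: -4/(25·π)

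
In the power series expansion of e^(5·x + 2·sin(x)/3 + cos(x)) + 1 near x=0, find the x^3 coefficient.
Expand to order 3: e^(5·x + 2·sin(x)/3 + cos(x)) + 1 = 2218·e·x^3/81 + 140·e·x^2/9 + 17·e·x/3 + 1 + e + O(x^4).
The coefficient of x^3 is 2218·e/81.

Final answer: 2218·e/81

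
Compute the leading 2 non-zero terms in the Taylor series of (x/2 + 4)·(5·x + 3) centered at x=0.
43·x/2 + 12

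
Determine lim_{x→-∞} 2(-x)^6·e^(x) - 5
The product is a 0·∞ indeterminate form at x → -∞.
Rewrite the product as 2(-x)^6 / e^(-x) (an ∞/∞ form) and apply L'Hôpital, or use the standard hierarchy e^(|x|) ≫ |(-x)^6| as x → -∞.
The indeterminate product → 0, so the limit = -5.

Final answer: -5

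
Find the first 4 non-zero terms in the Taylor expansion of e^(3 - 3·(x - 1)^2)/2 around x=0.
9·x^3 + 15·x^2/2 + 3·x + 1/2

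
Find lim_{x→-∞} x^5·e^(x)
This is a 0·∞ indeterminate form at x → -∞.
Rewrite the product as x^5 / e^(-x) (an ∞/∞ form) and apply L'Hôpital, or use the standard hierarchy e^(|x|) ≫ |x^5| as x → -∞.
The indeterminate product → 0, so the limit = 0.

Final answer: 0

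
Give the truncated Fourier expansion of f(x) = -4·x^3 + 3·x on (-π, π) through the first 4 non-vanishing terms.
(54 - 8·π^2)·sin(x) + (-9 + 4·π^2)·sin(2·x) + (34/9 - 8·π^2/3)·sin(3·x) + (-9/4 + 2·π^2)·sin(4·x)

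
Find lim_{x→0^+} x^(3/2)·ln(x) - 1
The product is a 0·∞ indeterminate form at x → 0⁺.
Rewrite the product as ln(x) / x^(-3/2) and apply L'Hôpital, or use the standard hierarchy x^(-3/2) ≫ |ln x| as x → 0⁺.
The indeterminate product → 0, so the limit = -1.

Final answer: -1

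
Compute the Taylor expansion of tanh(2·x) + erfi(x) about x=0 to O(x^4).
x^3·(-8/3 + 2/(3·√(π))) + x·(2/√(π) + 2)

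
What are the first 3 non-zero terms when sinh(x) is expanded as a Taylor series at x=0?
x^5/120 + x^3/6 + x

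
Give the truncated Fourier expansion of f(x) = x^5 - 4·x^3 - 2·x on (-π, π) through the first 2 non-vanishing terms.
(-48·π^2 + 2·π^4 + 284)·sin(x) + (-π^4 - 23/2 + 9·π^2)·sin(2·x)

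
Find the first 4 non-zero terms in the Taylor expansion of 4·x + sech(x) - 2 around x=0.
5·x^4/24 - x^2/2 + 4·x - 1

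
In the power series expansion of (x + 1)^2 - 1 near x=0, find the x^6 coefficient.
Expand to order 6: (x + 1)^2 - 1 = x^2 + 2·x + O(x^7).
The coefficient of x^6 is 0.

Final answer: 0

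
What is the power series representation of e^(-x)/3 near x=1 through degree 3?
e^(-1)/3 - e^(-1)·(x - 1)/3 + e^(-1)·(x - 1)^2/6 - e^(-1)·(x - 1)^3/18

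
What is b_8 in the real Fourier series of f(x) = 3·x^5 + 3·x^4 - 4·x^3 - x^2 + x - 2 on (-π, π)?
b_8 = (1/π) ∫_{-π}^{π} f(x)·sin(8x) dx.
Evaluate the integral (use parity and integration by parts as needed): b_8 = -3·π^4/4 - 749/2048 + 79·π^2/64.

Final answer: -3·π^4/4 - 749/2048 + 79·π^2/64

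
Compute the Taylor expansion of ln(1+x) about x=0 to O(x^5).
-x^4/4 + x^3/3 - x^2/2 + x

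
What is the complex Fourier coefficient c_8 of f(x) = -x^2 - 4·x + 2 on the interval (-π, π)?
Compute the real Fourier coefficients first: a_8 = -1/16, b_8 = 1.
Then c_8 = (a_8 − i·b_8)/2 = -1/32 - i/2.

Final answer: -1/32 - i/2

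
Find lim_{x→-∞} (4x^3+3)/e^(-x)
This is an ∞/∞ indeterminate form as x → -∞.
Compare growth rates of the dominant terms (exponentials ≫ polynomials ≫ logarithms), or apply L'Hôpital's rule; the quotient → 0.
Limit = 0.

Final answer: 0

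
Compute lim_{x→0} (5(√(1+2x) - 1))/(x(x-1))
Both numerator and denominator → 0 as x → 0; this is a 0/0 indeterminate form.
Expand each to leading order near x = 0: numerator ~ 5·x, denominator ~ -x.
The limit of the ratio is -5.

Final answer: -5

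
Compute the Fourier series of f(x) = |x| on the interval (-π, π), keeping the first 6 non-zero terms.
-4·cos(x)/π - 4·cos(3·x)/(9·π) - 4·cos(5·x)/(25·π) - 4·cos(7·x)/(49·π) - 4·cos(9·x)/(81·π) + π/2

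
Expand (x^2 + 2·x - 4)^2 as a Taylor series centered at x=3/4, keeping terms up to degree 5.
961/256 - 217·(x - 3/4)/16 + 67·(x - 3/4)^2/8 + 7·(x - 3/4)^3 + (x - 3/4)^4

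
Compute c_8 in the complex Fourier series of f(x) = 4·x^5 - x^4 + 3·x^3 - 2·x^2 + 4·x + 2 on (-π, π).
Compute the real Fourier coefficients first: a_8 = -π^2/8 - 29/256, b_8 = -π^4 - 7·π^2/16 - 491/512.
Then c_8 = (a_8 − i·b_8)/2 = -π^2/16 - 29/512 + 491·i/1024 + 7·i·π^2/32 + i·π^4/2.

Final answer: -π^2/16 - 29/512 + 491·i/1024 + 7·i·π^2/32 + i·π^4/2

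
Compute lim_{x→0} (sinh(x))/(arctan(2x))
Both numerator and denominator → 0 as x → 0; this is a 0/0 indeterminate form.
Expand each to leading order near x = 0: numerator ~ x, denominator ~ 2·x.
The limit of the ratio is 1/2.

Final answer: 1/2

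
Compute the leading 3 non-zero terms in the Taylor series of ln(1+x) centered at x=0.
x^3/3 - x^2/2 + x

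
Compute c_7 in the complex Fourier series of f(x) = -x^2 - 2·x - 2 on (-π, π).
Compute the real Fourier coefficients first: a_7 = 4/49, b_7 = -4/7.
Then c_7 = (a_7 − i·b_7)/2 = 2/49 + 2·i/7.

Final answer: 2/49 + 2·i/7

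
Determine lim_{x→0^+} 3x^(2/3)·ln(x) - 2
The product is a 0·∞ indeterminate form at x → 0⁺.
Rewrite the product as 3·ln(x) / x^(-2/3) and apply L'Hôpital, or use the standard hierarchy x^(-2/3) ≫ |ln x| as x → 0⁺.
The indeterminate product → 0, so the limit = -2.

Final answer: -2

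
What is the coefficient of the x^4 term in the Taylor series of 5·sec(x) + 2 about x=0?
Expand to order 4: 5·sec(x) + 2 = 25·x^4/24 + 5·x^2/2 + 7 + O(x^5).
The coefficient of x^4 is 25/24.

Final answer: 25/24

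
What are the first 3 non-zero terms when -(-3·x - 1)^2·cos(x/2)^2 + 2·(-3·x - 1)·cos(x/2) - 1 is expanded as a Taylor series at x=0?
-17·x^2/2 - 12·x - 4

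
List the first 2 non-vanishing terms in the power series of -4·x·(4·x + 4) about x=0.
-16·x^2 - 16·x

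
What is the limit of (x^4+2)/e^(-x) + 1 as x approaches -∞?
The quotient is an ∞/∞ indeterminate form as x → -∞.
Compare growth rates of the dominant terms (exponentials ≫ polynomials ≫ logarithms), or apply L'Hôpital's rule; the quotient → 0.
Adding the constant: 0 + 1 = 1. Limit = 1.

Final answer: 1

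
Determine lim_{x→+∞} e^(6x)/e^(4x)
This is an ∞/∞ indeterminate form as x → +∞.
Rewrite e^(6x)/e^(4x) = e^((6−4)x) = e^(2x); the exponent coefficient is 2 > 0 so e^(2x) → ∞.
Limit = ∞.

Final answer: ∞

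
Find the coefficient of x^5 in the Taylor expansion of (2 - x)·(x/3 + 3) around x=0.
Expand to order 5: (2 - x)·(x/3 + 3) = -x^2/3 - 7·x/3 + 6 + O(x^6).
The coefficient of x^5 is 0.

Final answer: 0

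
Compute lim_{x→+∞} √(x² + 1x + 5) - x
This is an ∞ − ∞ indeterminate form.
Multiply and divide by the conjugate √(x²+1x + 5) + x; the x² terms cancel, leaving (1x + 5)/(√(x²+1x + 5)+x) → 1/2.
Limit = 1/2.

Final answer: 1/2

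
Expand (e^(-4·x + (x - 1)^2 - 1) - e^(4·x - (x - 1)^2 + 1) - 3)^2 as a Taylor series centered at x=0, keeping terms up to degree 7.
-260536·x^7/35 + 39662·x^6/5 - 1692·x^5/5 + 1516·x^4 + 384·x^3 + 132·x^2 + 72·x + 9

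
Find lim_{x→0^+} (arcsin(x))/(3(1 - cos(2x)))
Both numerator and denominator → 0 as x → 0^+; this is a 0/0 indeterminate form.
Expand each to leading order near x = 0: numerator ~ x, denominator ~ 6·x^2.
The limit of the ratio is ∞.

Final answer: ∞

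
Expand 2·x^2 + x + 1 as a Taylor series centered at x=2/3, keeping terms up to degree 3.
23/9 + 11·(x - 2/3)/3 + 2·(x - 2/3)^2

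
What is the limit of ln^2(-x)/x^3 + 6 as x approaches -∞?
The quotient is an ∞/∞ indeterminate form as x → -∞.
Compare growth rates of the dominant terms (exponentials ≫ polynomials ≫ logarithms), or apply L'Hôpital's rule; the quotient → 0.
Adding the constant: 0 + 6 = 6. Limit = 6.

Final answer: 6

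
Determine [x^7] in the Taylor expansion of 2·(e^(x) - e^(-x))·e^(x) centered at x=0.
Expand to order 7: 2·(e^(x) - e^(-x))·e^(x) = 16·x^7/315 + 8·x^6/45 + 8·x^5/15 + 4·x^4/3 + 8·x^3/3 + 4·x^2 + 4·x + O(x^8).
The coefficient of x^7 is 16/315.

Final answer: 16/315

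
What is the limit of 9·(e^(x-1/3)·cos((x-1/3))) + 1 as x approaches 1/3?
Direct substitution at x = 1/3 gives 10.

Final answer: 10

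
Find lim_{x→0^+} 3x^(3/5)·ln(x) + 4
The product is a 0·∞ indeterminate form at x → 0⁺.
Rewrite the product as 3·ln(x) / x^(-3/5) and apply L'Hôpital, or use the standard hierarchy x^(-3/5) ≫ |ln x| as x → 0⁺.
The indeterminate product → 0, so the limit = 4.

Final answer: 4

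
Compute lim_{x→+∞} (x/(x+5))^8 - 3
As x → +∞: x/(x+5) = 1/(1 + 5/x) → 1, and the 8th power of a limit-1 base also → 1; with the additive constant, 1 - 3 = -2.
Limit = -2.

Final answer: -2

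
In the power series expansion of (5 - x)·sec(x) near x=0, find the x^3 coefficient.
Expand to order 3: (5 - x)·sec(x) = -x^3/2 + 5·x^2/2 - x + 5 + O(x^4).
The coefficient of x^3 is -1/2.

Final answer: -1/2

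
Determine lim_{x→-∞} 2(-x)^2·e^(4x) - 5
The product is a 0·∞ indeterminate form at x → -∞.
Rewrite the product as 2(-x)^2 / e^(-4x) (an ∞/∞ form) and apply L'Hôpital, or use the standard hierarchy e^(4|x|) ≫ |(-x)^2| as x → -∞.
The indeterminate product → 0, so the limit = -5.

Final answer: -5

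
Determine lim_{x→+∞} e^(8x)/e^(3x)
This is an ∞/∞ indeterminate form as x → +∞.
Rewrite e^(8x)/e^(3x) = e^((8−3)x) = e^(5x); the exponent coefficient is 5 > 0 so e^(5x) → ∞.
Limit = ∞.

Final answer: ∞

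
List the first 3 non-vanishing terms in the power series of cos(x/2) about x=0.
x^4/384 - x^2/8 + 1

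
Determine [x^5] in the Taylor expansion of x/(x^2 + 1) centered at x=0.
Expand to order 5: x/(x^2 + 1) = x^5 - x^3 + x + O(x^6).
The coefficient of x^5 is 1.

Final answer: 1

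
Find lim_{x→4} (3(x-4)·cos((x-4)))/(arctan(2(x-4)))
Both numerator and denominator → 0 as x → 4; this is a 0/0 indeterminate form.
Expand each to leading order near x = 4: numerator ~ 3·(x - 4), denominator ~ 2·(x - 4).
The limit of the ratio is 3/2.

Final answer: 3/2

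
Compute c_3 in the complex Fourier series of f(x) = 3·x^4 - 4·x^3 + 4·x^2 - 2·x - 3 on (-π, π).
Compute the real Fourier coefficients first: a_3 = -8·π^2/3, b_3 = 4/9 - 8·π^2/3.
Then c_3 = (a_3 − i·b_3)/2 = -4·π^2/3 - 2·i/9 + 4·i·π^2/3.

Final answer: -4·π^2/3 - 2·i/9 + 4·i·π^2/3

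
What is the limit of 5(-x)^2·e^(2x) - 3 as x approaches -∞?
The product is a 0·∞ indeterminate form at x → -∞.
Rewrite the product as 5(-x)^2 / e^(-2x) (an ∞/∞ form) and apply L'Hôpital, or use the standard hierarchy e^(2|x|) ≫ |(-x)^2| as x → -∞.
The indeterminate product → 0, so the limit = -3.

Final answer: -3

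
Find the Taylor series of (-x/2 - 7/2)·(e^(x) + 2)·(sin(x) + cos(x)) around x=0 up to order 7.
x^7/120 + 53·x^6/720 + 13·x^5/60 + 11·x^4/24 + 7·x^3/6 - 2·x^2 - 31·x/2 - 21/2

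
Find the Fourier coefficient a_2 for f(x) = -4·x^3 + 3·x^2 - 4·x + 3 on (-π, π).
a_2 = (1/π) ∫_{-π}^{π} f(x)·cos(2x) dx.
Evaluate the integral (use parity and integration by parts as needed): a_2 = 3.

Final answer: 3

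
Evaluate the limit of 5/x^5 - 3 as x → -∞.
Evaluate the dominant behaviour as x → -∞; each term tends to a finite value or vanishes.
Limit = -3.

Final answer: -3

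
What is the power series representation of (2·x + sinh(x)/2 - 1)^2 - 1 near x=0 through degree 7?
-x^7/5040 + x^6/36 - x^5/120 + 5·x^4/12 - x^3/6 + 25·x^2/4 - 5·x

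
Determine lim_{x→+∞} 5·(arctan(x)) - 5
Evaluate the dominant behaviour as x → +∞; each term tends to a finite value or vanishes.
Limit = -5 + 5·π/2.

Final answer: -5 + 5·π/2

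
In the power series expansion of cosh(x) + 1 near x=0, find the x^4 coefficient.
Expand to order 4: cosh(x) + 1 = x^4/24 + x^2/2 + 2 + O(x^5).
The coefficient of x^4 is 1/24.

Final answer: 1/24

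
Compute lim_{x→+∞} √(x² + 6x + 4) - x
As x → +∞: multiply by the conjugate to get (6x+4)/(√(x²+6x+4)+x); the denominator ~ 2x, so the limit is 6/2 = 3.
Limit = 3.

Final answer: 3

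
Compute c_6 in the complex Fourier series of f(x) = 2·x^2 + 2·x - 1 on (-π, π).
Compute the real Fourier coefficients first: a_6 = 2/9, b_6 = -2/3.
Then c_6 = (a_6 − i·b_6)/2 = 1/9 + i/3.

Final answer: 1/9 + i/3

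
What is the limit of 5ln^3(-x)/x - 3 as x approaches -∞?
The quotient is an ∞/∞ indeterminate form as x → -∞.
Compare growth rates of the dominant terms (exponentials ≫ polynomials ≫ logarithms), or apply L'Hôpital's rule; the quotient → 0.
Adding the constant: 0 - 3 = -3. Limit = -3.

Final answer: -3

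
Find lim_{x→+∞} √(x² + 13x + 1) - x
This is an ∞ − ∞ indeterminate form.
Multiply and divide by the conjugate √(x²+13x + 1) + x; the x² terms cancel, leaving (13x + 1)/(√(x²+13x + 1)+x) → 13/2.
Limit = 13/2.

Final answer: 13/2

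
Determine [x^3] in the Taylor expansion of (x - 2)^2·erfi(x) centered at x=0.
Expand to order 3: (x - 2)^2·erfi(x) = 14·x^3/(3·√(π)) - 8·x^2/√(π) + 8·x/√(π) + O(x^4).
The coefficient of x^3 is 14/(3·√(π)).

Final answer: 14/(3·√(π))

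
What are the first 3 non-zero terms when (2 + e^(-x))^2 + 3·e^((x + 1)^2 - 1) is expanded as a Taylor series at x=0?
8·x^3 + 13·x^2 + 12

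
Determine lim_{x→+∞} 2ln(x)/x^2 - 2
The quotient is an ∞/∞ indeterminate form as x → +∞.
The polynomial denominator x^2 dominates the logarithmic numerator (any positive power of x ≫ ln(x) as x → ∞), so the quotient → 0.
Adding the constant: 0 - 2 = -2. Limit = -2.

Final answer: -2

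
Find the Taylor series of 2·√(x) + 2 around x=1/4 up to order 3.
3 + 2·(x - 1/4) - 2·(x - 1/4)^2 + 4·(x - 1/4)^3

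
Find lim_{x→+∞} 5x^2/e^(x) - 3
The quotient is an ∞/∞ indeterminate form as x → +∞.
The exponential denominator e^(x) dominates the polynomial numerator (e^x ≫ x^2 as x → ∞), so the quotient → 0.
Adding the constant: 0 - 3 = -3. Limit = -3.

Final answer: -3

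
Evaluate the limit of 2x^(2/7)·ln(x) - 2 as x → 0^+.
The product is a 0·∞ indeterminate form at x → 0⁺.
Rewrite the product as 2·ln(x) / x^(-2/7) and apply L'Hôpital, or use the standard hierarchy x^(-2/7) ≫ |ln x| as x → 0⁺.
The indeterminate product → 0, so the limit = -2.

Final answer: -2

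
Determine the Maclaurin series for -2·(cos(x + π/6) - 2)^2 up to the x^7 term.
-2·x^7·(-2 + √(3)/2)^2·(1/(5040·(-2 + √(3)/2)) + √(3)/(160·(-2 + √(3)/2)^2)) - 2·x^6·(-2 + √(3)/2)^2·(-29/(1440·(-2 + √(3)/2)^2) - √(3)/(720·(-2 + √(3)/2))) - 2·x^5·(-2 + √(3)/2)^2·(-√(3)/(16·(-2 + √(3)/2)^2) - 1/(120·(-2 + √(3)/2))) - 2·x^4·(-2 + √(3)/2)^2·(√(3)/(24·(-2 + √(3)/2)) + 5/(48·(-2 + √(3)/2)^2)) - 2·x^3·(-2 + √(3)/2)^2·(1/(6·(-2 + √(3)/2)) + √(3)/(4·(-2 + √(3)/2)^2)) - 2·x^2·(-2 + √(3)/2)^2·(1/(4·(-2 + √(3)/2)^2) - √(3)/(2·(-2 + √(3)/2))) + x·(-4 + √(3)) - 2·(-2 + √(3)/2)^2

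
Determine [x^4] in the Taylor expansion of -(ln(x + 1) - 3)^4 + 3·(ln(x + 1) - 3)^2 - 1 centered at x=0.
Expand to order 4: -(ln(x + 1) - 3)^4 + 3·(ln(x + 1) - 3)^2 - 1 = -353·x^4/4 + 93·x^3 - 96·x^2 + 90·x - 55 + O(x^5).
The coefficient of x^4 is -353/4.

Final answer: -353/4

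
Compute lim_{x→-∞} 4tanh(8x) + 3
Evaluate the dominant behaviour as x → -∞; each term tends to a finite value or vanishes.
Limit = -1.

Final answer: -1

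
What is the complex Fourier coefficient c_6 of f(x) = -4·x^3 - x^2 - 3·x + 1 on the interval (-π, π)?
Compute the real Fourier coefficients first: a_6 = -1/9, b_6 = 7/9 + 4·π^2/3.
Then c_6 = (a_6 − i·b_6)/2 = -1/18 - 2·i·π^2/3 - 7·i/18.

Final answer: -1/18 - 2·i·π^2/3 - 7·i/18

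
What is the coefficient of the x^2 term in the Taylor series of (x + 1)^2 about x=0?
Expand to order 2: (x + 1)^2 = x^2 + 2·x + 1 + O(x^3).
The coefficient of x^2 is 1.

Final answer: 1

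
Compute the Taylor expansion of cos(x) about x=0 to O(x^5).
x^4/24 - x^2/2 + 1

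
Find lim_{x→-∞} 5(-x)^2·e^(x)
This is a 0·∞ indeterminate form at x → -∞.
Rewrite the product as 5(-x)^2 / e^(-x) (an ∞/∞ form) and apply L'Hôpital, or use the standard hierarchy e^(|x|) ≫ |(-x)^2| as x → -∞.
The indeterminate product → 0, so the limit = 0.

Final answer: 0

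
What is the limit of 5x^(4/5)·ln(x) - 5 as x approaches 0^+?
The product is a 0·∞ indeterminate form at x → 0⁺.
Rewrite the product as 5·ln(x) / x^(-4/5) and apply L'Hôpital, or use the standard hierarchy x^(-4/5) ≫ |ln x| as x → 0⁺.
The indeterminate product → 0, so the limit = -5.

Final answer: -5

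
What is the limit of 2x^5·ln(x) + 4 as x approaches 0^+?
The product is a 0·∞ indeterminate form at x → 0⁺.
Rewrite the product as 2·ln(x) / x^(-5) and apply L'Hôpital, or use the standard hierarchy x^(-5) ≫ |ln x| as x → 0⁺.
The indeterminate product → 0, so the limit = 4.

Final answer: 4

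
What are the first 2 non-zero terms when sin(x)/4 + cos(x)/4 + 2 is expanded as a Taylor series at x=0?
x/4 + 9/4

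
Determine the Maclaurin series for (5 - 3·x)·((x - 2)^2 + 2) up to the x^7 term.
-3·x^3 + 17·x^2 - 38·x + 30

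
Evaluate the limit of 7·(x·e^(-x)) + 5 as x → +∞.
Evaluate the dominant behaviour as x → +∞; each term tends to a finite value or vanishes.
Limit = 5.

Final answer: 5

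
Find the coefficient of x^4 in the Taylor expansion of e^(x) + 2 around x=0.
Expand to order 4: e^(x) + 2 = x^4/24 + x^3/6 + x^2/2 + x + 3 + O(x^5).
The coefficient of x^4 is 1/24.

Final answer: 1/24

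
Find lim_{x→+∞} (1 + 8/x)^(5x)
As x → +∞: write (1 + 8/x)^(5x) = ((1 + 8/x)^x)^5 → (e^8)^5 = e^40.
Limit = e^(40).

Final answer: e^(40)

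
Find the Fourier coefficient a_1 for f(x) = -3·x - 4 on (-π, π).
a_1 = (1/π) ∫_{-π}^{π} f(x)·cos(1x) dx.
Evaluate the integral (use parity and integration by parts as needed): a_1 = 0.

Final answer: 0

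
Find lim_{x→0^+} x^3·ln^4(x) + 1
The product is a 0·∞ indeterminate form at x → 0⁺.
Rewrite the product as ln^4(x) / x^(-3) and apply L'Hôpital, or use the standard hierarchy x^(-3) ≫ |ln x|^4 as x → 0⁺.
The indeterminate product → 0, so the limit = 1.

Final answer: 1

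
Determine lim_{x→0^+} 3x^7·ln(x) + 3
The product is a 0·∞ indeterminate form at x → 0⁺.
Rewrite the product as 3·ln(x) / x^(-7) and apply L'Hôpital, or use the standard hierarchy x^(-7) ≫ |ln x| as x → 0⁺.
The indeterminate product → 0, so the limit = 3.

Final answer: 3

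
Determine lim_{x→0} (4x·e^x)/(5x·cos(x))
Both numerator and denominator → 0 as x → 0; this is a 0/0 indeterminate form.
Expand each to leading order near x = 0: numerator ~ 4·x, denominator ~ 5·x.
The limit of the ratio is 4/5.

Final answer: 4/5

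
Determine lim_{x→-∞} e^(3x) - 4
Evaluate the dominant behaviour as x → -∞; each term tends to a finite value or vanishes.
Limit = -4.

Final answer: -4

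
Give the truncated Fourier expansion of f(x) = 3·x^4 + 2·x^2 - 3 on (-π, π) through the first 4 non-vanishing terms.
(136 - 24·π^2)·cos(x) + (-7 + 6·π^2)·cos(2·x) + (8/9 - 8·π^2/3)·cos(3·x) - 3 + 2·π^2/3 + 3·π^4/5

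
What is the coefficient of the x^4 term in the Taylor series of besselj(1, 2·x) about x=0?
Expand to order 4: besselj(1, 2·x) = -x^3/2 + x + O(x^5).
The coefficient of x^4 is 0.

Final answer: 0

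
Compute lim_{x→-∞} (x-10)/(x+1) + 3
Evaluate the dominant behaviour as x → -∞; each term tends to a finite value or vanishes.
Limit = 4.

Final answer: 4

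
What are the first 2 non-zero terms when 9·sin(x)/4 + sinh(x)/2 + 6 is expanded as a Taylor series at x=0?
11·x/4 + 6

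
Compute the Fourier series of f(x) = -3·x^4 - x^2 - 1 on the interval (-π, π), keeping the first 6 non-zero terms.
(-140 + 24·π^2)·cos(x) + (8 - 6·π^2)·cos(2·x) + (-4/3 + 8·π^2/3)·cos(3·x) + (5/16 - 3·π^2/2)·cos(4·x) + (-44/625 + 24·π^2/25)·cos(5·x) - 3·π^4/5 - π^2/3 - 1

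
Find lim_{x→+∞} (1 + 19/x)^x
As x → +∞: this is the defining limit (1 + 19/x)^x → e^19.
Limit = e^(19).

Final answer: e^(19)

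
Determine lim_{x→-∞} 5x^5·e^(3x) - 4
The product is a 0·∞ indeterminate form at x → -∞.
Rewrite the product as 5x^5 / e^(-3x) (an ∞/∞ form) and apply L'Hôpital, or use the standard hierarchy e^(3|x|) ≫ |x^5| as x → -∞.
The indeterminate product → 0, so the limit = -4.

Final answer: -4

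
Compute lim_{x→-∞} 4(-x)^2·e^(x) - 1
The product is a 0·∞ indeterminate form at x → -∞.
Rewrite the product as 4(-x)^2 / e^(-x) (an ∞/∞ form) and apply L'Hôpital, or use the standard hierarchy e^(|x|) ≫ |(-x)^2| as x → -∞.
The indeterminate product → 0, so the limit = -1.

Final answer: -1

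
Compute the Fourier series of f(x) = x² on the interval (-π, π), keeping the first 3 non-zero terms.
-4·cos(x) + cos(2·x) + π^2/3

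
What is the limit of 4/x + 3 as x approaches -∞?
Evaluate the dominant behaviour as x → -∞; each term tends to a finite value or vanishes.
Limit = 3.

Final answer: 3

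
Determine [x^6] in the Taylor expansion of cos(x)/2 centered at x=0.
Expand to order 6: cos(x)/2 = -x^6/1440 + x^4/48 - x^2/4 + 1/2 + O(x^7).
The coefficient of x^6 is -1/1440.

Final answer: -1/1440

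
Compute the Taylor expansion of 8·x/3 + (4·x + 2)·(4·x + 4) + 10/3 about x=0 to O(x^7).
16·x^2 + 80·x/3 + 34/3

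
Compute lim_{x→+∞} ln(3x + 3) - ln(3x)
This is an ∞ − ∞ indeterminate form.
Combine the logarithms: ln(3x+3) − ln(3x) = ln((3x+3)/(3x)) = ln(1 + 3/(3x)) → ln(1) = 0.
Limit = 0.

Final answer: 0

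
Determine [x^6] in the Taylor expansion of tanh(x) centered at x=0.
Expand to order 6: tanh(x) = 2·x^5/15 - x^3/3 + x + O(x^7).
The coefficient of x^6 is 0.

Final answer: 0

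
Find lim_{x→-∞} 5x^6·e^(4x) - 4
The product is a 0·∞ indeterminate form at x → -∞.
Rewrite the product as 5x^6 / e^(-4x) (an ∞/∞ form) and apply L'Hôpital, or use the standard hierarchy e^(4|x|) ≫ |x^6| as x → -∞.
The indeterminate product → 0, so the limit = -4.

Final answer: -4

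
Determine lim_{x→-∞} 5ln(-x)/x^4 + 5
The quotient is an ∞/∞ indeterminate form as x → -∞.
Compare growth rates of the dominant terms (exponentials ≫ polynomials ≫ logarithms), or apply L'Hôpital's rule; the quotient → 0.
Adding the constant: 0 + 5 = 5. Limit = 5.

Final answer: 5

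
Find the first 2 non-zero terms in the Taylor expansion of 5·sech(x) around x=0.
5 - 5·x^2/2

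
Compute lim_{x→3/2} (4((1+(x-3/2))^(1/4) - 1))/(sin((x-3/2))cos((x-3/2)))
Both numerator and denominator → 0 as x → 3/2; this is a 0/0 indeterminate form.
Expand each to leading order near x = 3/2: numerator ~ (x - 3/2), denominator ~ (x - 3/2).
The limit of the ratio is 1.

Final answer: 1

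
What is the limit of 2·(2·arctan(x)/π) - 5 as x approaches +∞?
Evaluate the dominant behaviour as x → +∞; each term tends to a finite value or vanishes.
Limit = -3.

Final answer: -3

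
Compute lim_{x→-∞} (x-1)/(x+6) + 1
Evaluate the dominant behaviour as x → -∞; each term tends to a finite value or vanishes.
Limit = 2.

Final answer: 2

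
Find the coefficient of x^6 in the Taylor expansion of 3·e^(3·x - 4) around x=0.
Expand to order 6: 3·e^(3·x - 4) = 243·x^6·e^(-4)/80 + 243·x^5·e^(-4)/40 + 81·x^4·e^(-4)/8 + 27·x^3·e^(-4)/2 + 27·x^2·e^(-4)/2 + 9·x·e^(-4) + 3·e^(-4) + O(x^7).
The coefficient of x^6 is 243·e^(-4)/80.

Final answer: 243·e^(-4)/80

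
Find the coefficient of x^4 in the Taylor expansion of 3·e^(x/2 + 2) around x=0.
Expand to order 4: 3·e^(x/2 + 2) = x^4·e^(2)/128 + x^3·e^(2)/16 + 3·x^2·e^(2)/8 + 3·x·e^(2)/2 + 3·e^(2) + O(x^5).
The coefficient of x^4 is e^(2)/128.

Final answer: e^(2)/128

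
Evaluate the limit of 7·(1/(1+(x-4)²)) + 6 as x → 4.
Direct substitution at x = 4 gives 13.

Final answer: 13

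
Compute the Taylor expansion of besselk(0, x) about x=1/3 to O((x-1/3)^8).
besselk(0, 1/3) - besselk(1, 1/3)·(x - 1/3) + (besselk(0, 1/3)/4 + besselk(2, 1/3)/4)·(x - 1/3)^2 + (-besselk(3, 1/3)/24 - besselk(1, 1/3)/8)·(x - 1/3)^3 + (besselk(0, 1/3)/64 + besselk(2, 1/3)/48 + besselk(4, 1/3)/192)·(x - 1/3)^4 + (-besselk(5, 1/3)/1920 - besselk(3, 1/3)/384 - besselk(1, 1/3)/192)·(x - 1/3)^5 + (besselk(0, 1/3)/2304 + besselk(2, 1/3)/1536 + besselk(4, 1/3)/3840 + besselk(6, 1/3)/23040)·(x - 1/3)^6 + (-besselk(7, 1/3)/322560 - besselk(5, 1/3)/46080 - besselk(3, 1/3)/15360 - besselk(1, 1/3)/9216)·(x - 1/3)^7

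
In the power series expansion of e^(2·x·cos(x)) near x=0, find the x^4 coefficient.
Expand to order 4: e^(2·x·cos(x)) = -4·x^4/3 + x^3/3 + 2·x^2 + 2·x + 1 + O(x^5).
The coefficient of x^4 is -4/3.

Final answer: -4/3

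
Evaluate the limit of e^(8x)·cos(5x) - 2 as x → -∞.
Evaluate the dominant behaviour as x → -∞; each term tends to a finite value or vanishes.
Limit = -2.

Final answer: -2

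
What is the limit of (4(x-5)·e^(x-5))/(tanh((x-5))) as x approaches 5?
Both numerator and denominator → 0 as x → 5; this is a 0/0 indeterminate form.
Expand each to leading order near x = 5: numerator ~ 4·(x - 5), denominator ~ (x - 5).
The limit of the ratio is 4.

Final answer: 4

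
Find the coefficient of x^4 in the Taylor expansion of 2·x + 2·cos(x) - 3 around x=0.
Expand to order 4: 2·x + 2·cos(x) - 3 = x^4/12 - x^2 + 2·x - 1 + O(x^5).
The coefficient of x^4 is 1/12.

Final answer: 1/12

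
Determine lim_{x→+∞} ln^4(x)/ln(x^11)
This is an ∞/∞ indeterminate form as x → +∞.
Write ln(x^11) = 11·ln(x), reducing the quotient to ln^3(x)/11 → ∞.
Limit = ∞.

Final answer: ∞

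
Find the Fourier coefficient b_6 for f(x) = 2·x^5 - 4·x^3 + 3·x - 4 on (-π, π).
b_6 = (1/π) ∫_{-π}^{π} f(x)·sin(6x) dx.
Evaluate the integral (use parity and integration by parts as needed): b_6 = -2·π^4/3 - 104/81 + 46·π^2/27.

Final answer: -2·π^4/3 - 104/81 + 46·π^2/27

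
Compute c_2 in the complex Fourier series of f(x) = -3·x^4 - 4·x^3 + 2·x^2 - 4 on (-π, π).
Compute the real Fourier coefficients first: a_2 = 11 - 6·π^2, b_2 = -6 + 4·π^2.
Then c_2 = (a_2 − i·b_2)/2 = -3·π^2 + 11/2 - 2·i·π^2 + 3·i.

Final answer: -3·π^2 + 11/2 - 2·i·π^2 + 3·i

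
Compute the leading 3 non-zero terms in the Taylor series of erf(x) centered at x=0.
x^5/(5·√(π)) - 2·x^3/(3·√(π)) + 2·x/√(π)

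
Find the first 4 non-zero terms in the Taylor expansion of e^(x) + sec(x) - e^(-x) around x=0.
x^3/3 + x^2/2 + 2·x + 1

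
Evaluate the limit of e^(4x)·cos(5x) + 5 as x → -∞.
Evaluate the dominant behaviour as x → -∞; each term tends to a finite value or vanishes.
Limit = 5.

Final answer: 5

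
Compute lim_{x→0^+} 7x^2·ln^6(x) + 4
The product is a 0·∞ indeterminate form at x → 0⁺.
Rewrite the product as 7·ln^6(x) / x^(-2) and apply L'Hôpital, or use the standard hierarchy x^(-2) ≫ |ln x|^6 as x → 0⁺.
The indeterminate product → 0, so the limit = 4.

Final answer: 4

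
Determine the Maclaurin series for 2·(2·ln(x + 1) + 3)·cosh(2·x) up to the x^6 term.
-52·x^6/15 + 92·x^5/15 - x^4 + 28·x^3/3 + 10·x^2 + 4·x + 6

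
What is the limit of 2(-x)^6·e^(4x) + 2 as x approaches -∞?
The product is a 0·∞ indeterminate form at x → -∞.
Rewrite the product as 2(-x)^6 / e^(-4x) (an ∞/∞ form) and apply L'Hôpital, or use the standard hierarchy e^(4|x|) ≫ |(-x)^6| as x → -∞.
The indeterminate product → 0, so the limit = 2.

Final answer: 2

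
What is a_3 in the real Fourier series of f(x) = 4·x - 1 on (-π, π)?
a_3 = (1/π) ∫_{-π}^{π} f(x)·cos(3x) dx.
Evaluate the integral (use parity and integration by parts as needed): a_3 = 0.

Final answer: 0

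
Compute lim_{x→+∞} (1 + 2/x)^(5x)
As x → +∞: write (1 + 2/x)^(5x) = ((1 + 2/x)^x)^5 → (e^2)^5 = e^10.
Limit = e^(10).

Final answer: e^(10)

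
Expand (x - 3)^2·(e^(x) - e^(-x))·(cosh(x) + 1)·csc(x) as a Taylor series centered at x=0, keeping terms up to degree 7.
-859·x^7/1260 + 4187·x^6/2520 - 23·x^5/6 + 97·x^4/12 - 14·x^3 + 25·x^2 - 24·x + 36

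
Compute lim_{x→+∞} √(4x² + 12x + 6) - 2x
As x → +∞: multiply by the conjugate to get (12x+6)/(√(4x²+12x+6)+2x); the denominator ~ 4x, so the limit is 12/4 = 3.
Limit = 3.

Final answer: 3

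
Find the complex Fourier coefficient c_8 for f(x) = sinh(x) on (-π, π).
Compute the real Fourier coefficients first: a_8 = 0, b_8 = -16·sinh(π)/(65·π).
Then c_8 = (a_8 − i·b_8)/2 = 8·i·sinh(π)/(65·π).

Final answer: 8·i·sinh(π)/(65·π)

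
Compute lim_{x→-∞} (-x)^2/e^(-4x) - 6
The quotient is an ∞/∞ indeterminate form as x → -∞.
Compare growth rates of the dominant terms (exponentials ≫ polynomials ≫ logarithms), or apply L'Hôpital's rule; the quotient → 0.
Adding the constant: 0 - 6 = -6. Limit = -6.

Final answer: -6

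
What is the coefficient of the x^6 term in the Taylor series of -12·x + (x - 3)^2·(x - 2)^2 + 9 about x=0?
Expand to order 6: -12·x + (x - 3)^2·(x - 2)^2 + 9 = x^4 - 10·x^3 + 37·x^2 - 72·x + 45 + O(x^7).
The coefficient of x^6 is 0.

Final answer: 0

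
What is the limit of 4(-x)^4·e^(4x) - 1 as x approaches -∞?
The product is a 0·∞ indeterminate form at x → -∞.
Rewrite the product as 4(-x)^4 / e^(-4x) (an ∞/∞ form) and apply L'Hôpital, or use the standard hierarchy e^(4|x|) ≫ |(-x)^4| as x → -∞.
The indeterminate product → 0, so the limit = -1.

Final answer: -1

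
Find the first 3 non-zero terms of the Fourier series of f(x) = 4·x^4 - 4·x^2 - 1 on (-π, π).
(208 - 32·π^2)·cos(x) + (-16 + 8·π^2)·cos(2·x) - 4·π^2/3 - 1 + 4·π^4/5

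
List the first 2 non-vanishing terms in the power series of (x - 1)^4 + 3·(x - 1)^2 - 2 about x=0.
2 - 10·x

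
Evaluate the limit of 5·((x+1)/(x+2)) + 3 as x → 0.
Direct substitution at x = 0 gives 11/2.

Final answer: 11/2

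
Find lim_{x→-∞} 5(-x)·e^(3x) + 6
The product is a 0·∞ indeterminate form at x → -∞.
Rewrite the product as 5(-x) / e^(-3x) (an ∞/∞ form) and apply L'Hôpital, or use the standard hierarchy e^(3|x|) ≫ |(-x)| as x → -∞.
The indeterminate product → 0, so the limit = 6.

Final answer: 6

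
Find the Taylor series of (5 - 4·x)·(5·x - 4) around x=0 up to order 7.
-20·x^2 + 41·x - 20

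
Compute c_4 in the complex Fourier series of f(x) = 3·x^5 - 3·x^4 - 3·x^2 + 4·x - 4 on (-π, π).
Compute the real Fourier coefficients first: a_4 = -3·π^2/2 - 3/16, b_4 = -3·π^4/2 - 173/64 + 15·π^2/8.
Then c_4 = (a_4 − i·b_4)/2 = -3·π^2/4 - 3/32 - 15·i·π^2/16 + 173·i/128 + 3·i·π^4/4.

Final answer: -3·π^2/4 - 3/32 - 15·i·π^2/16 + 173·i/128 + 3·i·π^4/4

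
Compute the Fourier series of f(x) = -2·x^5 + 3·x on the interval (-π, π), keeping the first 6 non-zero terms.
(-474 - 4·π^4 + 80·π^2)·sin(x) + (-10·π^2 + 12 + 2·π^4)·sin(2·x) + (-4·π^4/3 + 2/81 + 80·π^2/27)·sin(3·x) + (-5·π^2/4 - 33/32 + π^4)·sin(4·x) + (-4·π^4/5 + 654/625 + 16·π^2/25)·sin(5·x) + (-10·π^2/27 - 76/81 + 2·π^4/3)·sin(6·x)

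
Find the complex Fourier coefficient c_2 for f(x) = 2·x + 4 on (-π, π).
Compute the real Fourier coefficients first: a_2 = 0, b_2 = -2.
Then c_2 = (a_2 − i·b_2)/2 = i.

Final answer: i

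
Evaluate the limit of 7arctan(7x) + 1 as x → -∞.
Evaluate the dominant behaviour as x → -∞; each term tends to a finite value or vanishes.
Limit = 1 - 7·π/2.

Final answer: 1 - 7·π/2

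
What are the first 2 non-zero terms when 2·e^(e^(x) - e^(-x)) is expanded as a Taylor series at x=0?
4·x + 2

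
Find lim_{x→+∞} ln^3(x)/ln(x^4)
This is an ∞/∞ indeterminate form as x → +∞.
Write ln(x^4) = 4·ln(x), reducing the quotient to ln^2(x)/4 → ∞.
Limit = ∞.

Final answer: ∞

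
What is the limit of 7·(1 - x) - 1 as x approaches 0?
Direct substitution at x = 0 gives 6.

Final answer: 6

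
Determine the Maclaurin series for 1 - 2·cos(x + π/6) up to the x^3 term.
-x^3/6 + √(3)·x^2/2 + x - √(3) + 1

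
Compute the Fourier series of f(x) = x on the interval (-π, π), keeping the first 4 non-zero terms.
2·sin(x) - sin(2·x) + 2·sin(3·x)/3 - sin(4·x)/2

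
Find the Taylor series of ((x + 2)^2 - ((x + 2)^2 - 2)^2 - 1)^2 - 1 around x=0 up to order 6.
102·x^6 + 328·x^5 + 555·x^4 + 472·x^3 + 182·x^2 + 24·x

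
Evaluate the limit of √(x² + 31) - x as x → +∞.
This is an ∞ − ∞ indeterminate form.
Multiply and divide by the conjugate √(x²+31) + x; the x² terms cancel, leaving 31/(√(x²+31)+x) → 0.
Limit = 0.

Final answer: 0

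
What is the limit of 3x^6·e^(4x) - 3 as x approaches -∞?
The product is a 0·∞ indeterminate form at x → -∞.
Rewrite the product as 3x^6 / e^(-4x) (an ∞/∞ form) and apply L'Hôpital, or use the standard hierarchy e^(4|x|) ≫ |x^6| as x → -∞.
The indeterminate product → 0, so the limit = -3.

Final answer: -3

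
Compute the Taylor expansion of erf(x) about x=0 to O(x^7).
x^5/(5·√(π)) - 2·x^3/(3·√(π)) + 2·x/√(π)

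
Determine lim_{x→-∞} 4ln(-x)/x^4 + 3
The quotient is an ∞/∞ indeterminate form as x → -∞.
Compare growth rates of the dominant terms (exponentials ≫ polynomials ≫ logarithms), or apply L'Hôpital's rule; the quotient → 0.
Adding the constant: 0 + 3 = 3. Limit = 3.

Final answer: 3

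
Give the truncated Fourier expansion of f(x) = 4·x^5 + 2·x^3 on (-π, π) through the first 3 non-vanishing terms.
(-156·π^2 + 8·π^4 + 936)·sin(x) + (-4·π^4 - 27 + 18·π^2)·sin(2·x) + (-124·π^2/27 + 248/81 + 8·π^4/3)·sin(3·x)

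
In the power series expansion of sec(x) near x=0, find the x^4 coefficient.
Expand to order 4: sec(x) = 5·x^4/24 + x^2/2 + 1 + O(x^5).
The coefficient of x^4 is 5/24.

Final answer: 5/24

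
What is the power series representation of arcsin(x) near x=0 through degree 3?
x^3/6 + x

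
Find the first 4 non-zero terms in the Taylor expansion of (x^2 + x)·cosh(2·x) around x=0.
2·x^4 + 2·x^3 + x^2 + x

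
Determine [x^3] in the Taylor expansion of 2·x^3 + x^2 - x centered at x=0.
Expand to order 3: 2·x^3 + x^2 - x = 2·x^3 + x^2 - x + O(x^4).
The coefficient of x^3 is 2.

Final answer: 2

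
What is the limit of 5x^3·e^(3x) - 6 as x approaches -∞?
The product is a 0·∞ indeterminate form at x → -∞.
Rewrite the product as 5x^3 / e^(-3x) (an ∞/∞ form) and apply L'Hôpital, or use the standard hierarchy e^(3|x|) ≫ |x^3| as x → -∞.
The indeterminate product → 0, so the limit = -6.

Final answer: -6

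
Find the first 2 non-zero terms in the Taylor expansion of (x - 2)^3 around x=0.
12·x - 8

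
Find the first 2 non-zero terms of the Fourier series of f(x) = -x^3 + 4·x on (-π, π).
(20 - 2·π^2)·sin(x) + (-11/2 + π^2)·sin(2·x)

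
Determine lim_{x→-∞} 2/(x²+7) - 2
Evaluate the dominant behaviour as x → -∞; each term tends to a finite value or vanishes.
Limit = -2.

Final answer: -2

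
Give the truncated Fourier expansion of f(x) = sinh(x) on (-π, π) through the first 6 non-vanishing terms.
sin(x)·sinh(π)/π - 4·sin(2·x)·sinh(π)/(5·π) + 3·sin(3·x)·sinh(π)/(5·π) - 8·sin(4·x)·sinh(π)/(17·π) + 5·sin(5·x)·sinh(π)/(13·π) - 12·sin(6·x)·sinh(π)/(37·π)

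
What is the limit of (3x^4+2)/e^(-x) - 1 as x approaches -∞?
The quotient is an ∞/∞ indeterminate form as x → -∞.
Compare growth rates of the dominant terms (exponentials ≫ polynomials ≫ logarithms), or apply L'Hôpital's rule; the quotient → 0.
Adding the constant: 0 - 1 = -1. Limit = -1.

Final answer: -1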